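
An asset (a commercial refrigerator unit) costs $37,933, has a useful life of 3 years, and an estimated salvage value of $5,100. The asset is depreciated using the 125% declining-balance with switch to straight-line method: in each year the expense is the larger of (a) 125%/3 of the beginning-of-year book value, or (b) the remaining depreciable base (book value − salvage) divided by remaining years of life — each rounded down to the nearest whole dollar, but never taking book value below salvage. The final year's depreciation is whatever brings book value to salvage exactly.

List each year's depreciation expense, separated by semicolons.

$15,805; $9,220; $7,808

Depreciable base = $37,933 − $5,100 = $32,833.
Year 1: DB = ⌊$37,933 × 125%/3⌋ = $15,805; SL = ⌊$32,833/3⌋ = $10,944 → take DB $15,805. Book value $22,128.
Year 2: DB = ⌊$22,128 × 125%/3⌋ = $9,220; SL = ⌊$17,028/2⌋ = $8,514 → take DB $9,220. Book value $12,908.
Year 3 (final): $12,908 − $5,100 = $7,808. Book value $5,100.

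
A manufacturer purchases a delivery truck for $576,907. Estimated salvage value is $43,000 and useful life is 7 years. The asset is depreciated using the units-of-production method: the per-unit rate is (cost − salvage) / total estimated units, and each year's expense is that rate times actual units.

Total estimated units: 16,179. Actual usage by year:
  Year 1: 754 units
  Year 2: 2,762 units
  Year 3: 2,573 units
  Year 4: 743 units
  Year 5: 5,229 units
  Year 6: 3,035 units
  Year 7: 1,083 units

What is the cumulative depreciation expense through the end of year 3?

$200,937

Depreciable base = $576,907 − $43,000 = $533,907.
Rate = $533,907 / 16,179 units = $33 per unit.
Year 1: 754 × $33 = $24,882. Book value $552,025.
Year 2: 2,762 × $33 = $91,146. Book value $460,879.
Year 3: 2,573 × $33 = $84,909. Book value $375,970.
Accumulated through year 3 = $576,907 − $375,970 = $200,937.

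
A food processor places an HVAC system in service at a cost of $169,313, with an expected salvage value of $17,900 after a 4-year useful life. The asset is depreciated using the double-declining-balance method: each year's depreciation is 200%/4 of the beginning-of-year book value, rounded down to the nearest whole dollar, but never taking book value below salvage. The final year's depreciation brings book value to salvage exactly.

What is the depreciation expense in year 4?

$3,265

Depreciable base = $169,313 − $17,900 = $151,413.
Year 1: ⌊$169,313 × 200%/4⌋ = $84,656. Book value $84,657.
Year 2: ⌊$84,657 × 200%/4⌋ = $42,328. Book value $42,329.
Year 3: ⌊$42,329 × 200%/4⌋ = $21,164. Book value $21,165.
Year 4 (final): $21,165 − $17,900 = $3,265. Book value $17,900.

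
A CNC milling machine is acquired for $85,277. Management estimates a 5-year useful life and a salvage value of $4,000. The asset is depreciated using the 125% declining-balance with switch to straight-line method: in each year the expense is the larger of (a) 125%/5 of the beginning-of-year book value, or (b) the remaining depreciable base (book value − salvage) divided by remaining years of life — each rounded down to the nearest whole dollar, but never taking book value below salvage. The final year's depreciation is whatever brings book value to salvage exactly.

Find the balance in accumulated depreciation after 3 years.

$51,964

Depreciable base = $85,277 − $4,000 = $81,277.
Year 1: DB = ⌊$85,277 × 125%/5⌋ = $21,319; SL = ⌊$81,277/5⌋ = $16,255 → take DB $21,319. Book value $63,958.
Year 2: DB = ⌊$63,958 × 125%/5⌋ = $15,989; SL = ⌊$59,958/4⌋ = $14,989 → take DB $15,989. Book value $47,969.
Year 3: DB = ⌊$47,969 × 125%/5⌋ = $11,992; SL = ⌊$43,969/3⌋ = $14,656 → take SL $14,656. Book value $33,313.
Accumulated through year 3 = $85,277 − $33,313 = $51,964.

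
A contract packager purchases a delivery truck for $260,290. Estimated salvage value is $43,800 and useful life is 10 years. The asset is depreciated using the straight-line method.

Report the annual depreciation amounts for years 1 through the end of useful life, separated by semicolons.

$21,649; $21,649; $21,649; $21,649; $21,649; $21,649; $21,649; $21,649; $21,649; $21,649

Depreciable base = $260,290 − $43,800 = $216,490.
Annual expense = $216,490 / 10 = $21,649.
End of year 1: book value $238,641.
End of year 2: book value $216,992.
End of year 3: book value $195,343.
End of year 4: book value $173,694.
End of year 5: book value $152,045.
End of year 6: book value $130,396.
End of year 7: book value $108,747.
End of year 8: book value $87,098.
End of year 9: book value $65,449.
End of year 10: book value $43,800.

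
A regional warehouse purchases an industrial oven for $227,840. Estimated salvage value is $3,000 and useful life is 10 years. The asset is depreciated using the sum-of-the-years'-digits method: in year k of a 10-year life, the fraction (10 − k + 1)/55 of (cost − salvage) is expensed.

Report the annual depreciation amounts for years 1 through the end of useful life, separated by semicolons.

$40,880; $36,792; $32,704; $28,616; $24,528; $20,440; $16,352; $12,264; $8,176; $4,088

Depreciable base = $227,840 − $3,000 = $224,840.
Sum of the years' digits = 10+9+8+7+6+5+4+3+2+1 = 55.
Year 1: $224,840 × 10/55 = $40,880. Book value $186,960.
Year 2: $224,840 × 9/55 = $36,792. Book value $150,168.
Year 3: $224,840 × 8/55 = $32,704. Book value $117,464.
Year 4: $224,840 × 7/55 = $28,616. Book value $88,848.
Year 5: $224,840 × 6/55 = $24,528. Book value $64,320.
Year 6: $224,840 × 5/55 = $20,440. Book value $43,880.
Year 7: $224,840 × 4/55 = $16,352. Book value $27,528.
Year 8: $224,840 × 3/55 = $12,264. Book value $15,264.
Year 9: $224,840 × 2/55 = $8,176. Book value $7,088.
Year 10: $224,840 × 1/55 = $4,088. Book value $3,000.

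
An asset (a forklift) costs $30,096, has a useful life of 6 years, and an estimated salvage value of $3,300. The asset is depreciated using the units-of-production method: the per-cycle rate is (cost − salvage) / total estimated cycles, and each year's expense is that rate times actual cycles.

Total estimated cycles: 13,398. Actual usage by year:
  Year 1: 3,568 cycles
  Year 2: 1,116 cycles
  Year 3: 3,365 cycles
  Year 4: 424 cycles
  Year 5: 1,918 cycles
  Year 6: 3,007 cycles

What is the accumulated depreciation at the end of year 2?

$9,368

Depreciable base = $30,096 − $3,300 = $26,796.
Rate = $26,796 / 13,398 cycles = $2 per cycle.
Year 1: 3,568 × $2 = $7,136. Book value $22,960.
Year 2: 1,116 × $2 = $2,232. Book value $20,728.
Accumulated through year 2 = $30,096 − $20,728 = $9,368.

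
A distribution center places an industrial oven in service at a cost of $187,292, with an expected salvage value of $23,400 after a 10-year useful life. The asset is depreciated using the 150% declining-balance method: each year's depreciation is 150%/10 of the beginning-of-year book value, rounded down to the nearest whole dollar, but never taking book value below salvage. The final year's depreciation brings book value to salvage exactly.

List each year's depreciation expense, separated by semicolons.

$28,093; $23,879; $20,298; $17,253; $14,665; $12,465; $10,595; $9,006; $7,655; $19,983

Depreciable base = $187,292 − $23,400 = $163,892.
Year 1: ⌊$187,292 × 150%/10⌋ = $28,093. Book value $159,199.
Year 2: ⌊$159,199 × 150%/10⌋ = $23,879. Book value $135,320.
Year 3: ⌊$135,320 × 150%/10⌋ = $20,298. Book value $115,022.
Year 4: ⌊$115,022 × 150%/10⌋ = $17,253. Book value $97,769.
Year 5: ⌊$97,769 × 150%/10⌋ = $14,665. Book value $83,104.
Year 6: ⌊$83,104 × 150%/10⌋ = $12,465. Book value $70,639.
Year 7: ⌊$70,639 × 150%/10⌋ = $10,595. Book value $60,044.
Year 8: ⌊$60,044 × 150%/10⌋ = $9,006. Book value $51,038.
Year 9: ⌊$51,038 × 150%/10⌋ = $7,655. Book value $43,383.
Year 10 (final): $43,383 − $23,400 = $19,983. Book value $23,400.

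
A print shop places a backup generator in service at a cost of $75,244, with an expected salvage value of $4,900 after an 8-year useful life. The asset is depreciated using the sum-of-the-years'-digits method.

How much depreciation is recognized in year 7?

Depreciable base = $75,244 − $4,900 = $70,344.
Sum of the years' digits = 8+7+6+5+4+3+2+1 = 36.
Year 1: $70,344 × 8/36 = $15,632. Book value $59,612.
Year 2: $70,344 × 7/36 = $13,678. Book value $45,934.
Year 3: $70,344 × 6/36 = $11,724. Book value $34,210.
Year 4: $70,344 × 5/36 = $9,770. Book value $24,440.
Year 5: $70,344 × 4/36 = $7,816. Book value $16,624.
Year 6: $70,344 × 3/36 = $5,862. Book value $10,762.
Year 7: $70,344 × 2/36 = $3,908. Book value $6,854.

$3,908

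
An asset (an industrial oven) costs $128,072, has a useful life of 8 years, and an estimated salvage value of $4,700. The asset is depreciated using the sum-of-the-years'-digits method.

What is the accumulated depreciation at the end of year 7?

Depreciable base = $128,072 − $4,700 = $123,372.
Sum of the years' digits = 8+7+6+5+4+3+2+1 = 36.
Year 1: $123,372 × 8/36 = $27,416. Book value $100,656.
Year 2: $123,372 × 7/36 = $23,989. Book value $76,667.
Year 3: $123,372 × 6/36 = $20,562. Book value $56,105.
Year 4: $123,372 × 5/36 = $17,135. Book value $38,970.
Year 5: $123,372 × 4/36 = $13,708. Book value $25,262.
Year 6: $123,372 × 3/36 = $10,281. Book value $14,981.
Year 7: $123,372 × 2/36 = $6,854. Book value $8,127.
Accumulated through year 7 = $128,072 − $8,127 = $119,945.

$119,945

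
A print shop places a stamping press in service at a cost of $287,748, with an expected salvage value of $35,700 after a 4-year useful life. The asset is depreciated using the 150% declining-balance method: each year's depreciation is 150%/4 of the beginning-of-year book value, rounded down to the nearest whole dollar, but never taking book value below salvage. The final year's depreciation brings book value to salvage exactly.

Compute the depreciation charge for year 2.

Depreciable base = $287,748 − $35,700 = $252,048.
Year 1: ⌊$287,748 × 150%/4⌋ = $107,905. Book value $179,843.
Year 2: ⌊$179,843 × 150%/4⌋ = $67,441. Book value $112,402.

$67,441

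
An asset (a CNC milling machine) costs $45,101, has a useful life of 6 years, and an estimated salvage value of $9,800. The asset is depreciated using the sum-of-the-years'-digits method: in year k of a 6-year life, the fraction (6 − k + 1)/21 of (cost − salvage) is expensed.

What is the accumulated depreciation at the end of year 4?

Depreciable base = $45,101 − $9,800 = $35,301.
Sum of the years' digits = 6+5+4+3+2+1 = 21.
Year 1: $35,301 × 6/21 = $10,086. Book value $35,015.
Year 2: $35,301 × 5/21 = $8,405. Book value $26,610.
Year 3: $35,301 × 4/21 = $6,724. Book value $19,886.
Year 4: $35,301 × 3/21 = $5,043. Book value $14,843.
Accumulated through year 4 = $45,101 − $14,843 = $30,258.

$30,258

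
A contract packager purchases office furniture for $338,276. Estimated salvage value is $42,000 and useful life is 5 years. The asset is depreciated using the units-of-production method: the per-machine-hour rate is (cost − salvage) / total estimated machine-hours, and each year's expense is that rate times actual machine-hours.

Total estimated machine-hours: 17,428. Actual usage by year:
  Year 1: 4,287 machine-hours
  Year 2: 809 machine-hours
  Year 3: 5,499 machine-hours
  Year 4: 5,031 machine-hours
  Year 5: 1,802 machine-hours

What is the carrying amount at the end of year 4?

Depreciable base = $338,276 − $42,000 = $296,276.
Rate = $296,276 / 17,428 machine-hours = $17 per machine-hour.
Year 1: 4,287 × $17 = $72,879. Book value $265,397.
Year 2: 809 × $17 = $13,753. Book value $251,644.
Year 3: 5,499 × $17 = $93,483. Book value $158,161.
Year 4: 5,031 × $17 = $85,527. Book value $72,634.

$72,634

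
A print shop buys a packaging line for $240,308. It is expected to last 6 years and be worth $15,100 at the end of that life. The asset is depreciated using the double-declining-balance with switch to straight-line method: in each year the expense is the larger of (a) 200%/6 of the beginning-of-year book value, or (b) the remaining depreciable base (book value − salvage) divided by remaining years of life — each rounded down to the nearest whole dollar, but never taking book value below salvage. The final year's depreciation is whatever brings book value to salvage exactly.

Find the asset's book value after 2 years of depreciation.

$106,804

Depreciable base = $240,308 − $15,100 = $225,208.
Year 1: DB = ⌊$240,308 × 200%/6⌋ = $80,102; SL = ⌊$225,208/6⌋ = $37,534 → take DB $80,102. Book value $160,206.
Year 2: DB = ⌊$160,206 × 200%/6⌋ = $53,402; SL = ⌊$145,106/5⌋ = $29,021 → take DB $53,402. Book value $106,804.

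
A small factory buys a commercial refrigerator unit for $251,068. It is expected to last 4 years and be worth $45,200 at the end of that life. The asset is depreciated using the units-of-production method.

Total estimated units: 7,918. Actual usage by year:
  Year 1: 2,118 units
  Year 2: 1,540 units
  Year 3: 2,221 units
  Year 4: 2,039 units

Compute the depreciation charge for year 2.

Depreciable base = $251,068 − $45,200 = $205,868.
Rate = $205,868 / 7,918 units = $26 per unit.
Year 1: 2,118 × $26 = $55,068. Book value $196,000.
Year 2: 1,540 × $26 = $40,040. Book value $155,960.

$40,040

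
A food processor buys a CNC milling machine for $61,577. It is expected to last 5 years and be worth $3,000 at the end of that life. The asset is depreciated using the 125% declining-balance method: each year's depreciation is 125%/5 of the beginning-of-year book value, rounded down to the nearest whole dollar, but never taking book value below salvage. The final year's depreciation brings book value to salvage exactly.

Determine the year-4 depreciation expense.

Depreciable base = $61,577 − $3,000 = $58,577.
Year 1: ⌊$61,577 × 125%/5⌋ = $15,394. Book value $46,183.
Year 2: ⌊$46,183 × 125%/5⌋ = $11,545. Book value $34,638.
Year 3: ⌊$34,638 × 125%/5⌋ = $8,659. Book value $25,979.
Year 4: ⌊$25,979 × 125%/5⌋ = $6,494. Book value $19,485.

$6,494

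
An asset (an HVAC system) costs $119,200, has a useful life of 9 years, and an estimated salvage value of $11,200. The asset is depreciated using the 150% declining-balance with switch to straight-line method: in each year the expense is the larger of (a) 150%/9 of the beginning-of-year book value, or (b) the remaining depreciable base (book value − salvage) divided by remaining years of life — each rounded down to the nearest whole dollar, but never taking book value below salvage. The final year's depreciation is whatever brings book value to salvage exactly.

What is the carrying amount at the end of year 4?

Depreciable base = $119,200 − $11,200 = $108,000.
Year 1: DB = ⌊$119,200 × 150%/9⌋ = $19,866; SL = ⌊$108,000/9⌋ = $12,000 → take DB $19,866. Book value $99,334.
Year 2: DB = ⌊$99,334 × 150%/9⌋ = $16,555; SL = ⌊$88,134/8⌋ = $11,016 → take DB $16,555. Book value $82,779.
Year 3: DB = ⌊$82,779 × 150%/9⌋ = $13,796; SL = ⌊$71,579/7⌋ = $10,225 → take DB $13,796. Book value $68,983.
Year 4: DB = ⌊$68,983 × 150%/9⌋ = $11,497; SL = ⌊$57,783/6⌋ = $9,630 → take DB $11,497. Book value $57,486.

$57,486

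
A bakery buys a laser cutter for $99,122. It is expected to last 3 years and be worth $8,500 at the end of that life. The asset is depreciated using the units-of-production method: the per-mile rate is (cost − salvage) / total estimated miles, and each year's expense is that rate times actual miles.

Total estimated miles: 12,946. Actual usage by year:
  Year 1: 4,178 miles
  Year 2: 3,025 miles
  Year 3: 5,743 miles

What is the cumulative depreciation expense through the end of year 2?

$50,421

Depreciable base = $99,122 − $8,500 = $90,622.
Rate = $90,622 / 12,946 miles = $7 per mile.
Year 1: 4,178 × $7 = $29,246. Book value $69,876.
Year 2: 3,025 × $7 = $21,175. Book value $48,701.
Accumulated through year 2 = $99,122 − $48,701 = $50,421.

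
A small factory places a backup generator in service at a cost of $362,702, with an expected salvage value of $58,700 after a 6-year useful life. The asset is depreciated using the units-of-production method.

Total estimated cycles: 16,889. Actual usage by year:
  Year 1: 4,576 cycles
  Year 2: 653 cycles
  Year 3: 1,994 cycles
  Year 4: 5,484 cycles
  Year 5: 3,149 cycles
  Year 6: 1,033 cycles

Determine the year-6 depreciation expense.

$18,594

Depreciable base = $362,702 − $58,700 = $304,002.
Rate = $304,002 / 16,889 cycles = $18 per cycle.
Year 1: 4,576 × $18 = $82,368. Book value $280,334.
Year 2: 653 × $18 = $11,754. Book value $268,580.
Year 3: 1,994 × $18 = $35,892. Book value $232,688.
Year 4: 5,484 × $18 = $98,712. Book value $133,976.
Year 5: 3,149 × $18 = $56,682. Book value $77,294.
Year 6: 1,033 × $18 = $18,594. Book value $58,700.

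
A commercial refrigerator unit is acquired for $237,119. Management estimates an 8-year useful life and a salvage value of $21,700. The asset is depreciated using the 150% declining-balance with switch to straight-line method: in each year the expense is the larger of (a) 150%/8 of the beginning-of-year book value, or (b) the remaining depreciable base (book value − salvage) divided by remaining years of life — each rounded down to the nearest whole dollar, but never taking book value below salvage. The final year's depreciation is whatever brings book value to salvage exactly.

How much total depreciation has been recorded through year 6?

$174,599

Depreciable base = $237,119 − $21,700 = $215,419.
Year 1: DB = ⌊$237,119 × 150%/8⌋ = $44,459; SL = ⌊$215,419/8⌋ = $26,927 → take DB $44,459. Book value $192,660.
Year 2: DB = ⌊$192,660 × 150%/8⌋ = $36,123; SL = ⌊$170,960/7⌋ = $24,422 → take DB $36,123. Book value $156,537.
Year 3: DB = ⌊$156,537 × 150%/8⌋ = $29,350; SL = ⌊$134,837/6⌋ = $22,472 → take DB $29,350. Book value $127,187.
Year 4: DB = ⌊$127,187 × 150%/8⌋ = $23,847; SL = ⌊$105,487/5⌋ = $21,097 → take DB $23,847. Book value $103,340.
Year 5: DB = ⌊$103,340 × 150%/8⌋ = $19,376; SL = ⌊$81,640/4⌋ = $20,410 → take SL $20,410. Book value $82,930.
Year 6: DB = ⌊$82,930 × 150%/8⌋ = $15,549; SL = ⌊$61,230/3⌋ = $20,410 → take SL $20,410. Book value $62,520.
Accumulated through year 6 = $237,119 − $62,520 = $174,599.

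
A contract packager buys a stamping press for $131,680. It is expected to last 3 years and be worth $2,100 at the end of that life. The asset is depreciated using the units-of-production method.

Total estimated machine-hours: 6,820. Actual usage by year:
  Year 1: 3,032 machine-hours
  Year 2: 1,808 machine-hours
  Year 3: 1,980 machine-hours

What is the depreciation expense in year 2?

Depreciable base = $131,680 − $2,100 = $129,580.
Rate = $129,580 / 6,820 machine-hours = $19 per machine-hour.
Year 1: 3,032 × $19 = $57,608. Book value $74,072.
Year 2: 1,808 × $19 = $34,352. Book value $39,720.

$34,352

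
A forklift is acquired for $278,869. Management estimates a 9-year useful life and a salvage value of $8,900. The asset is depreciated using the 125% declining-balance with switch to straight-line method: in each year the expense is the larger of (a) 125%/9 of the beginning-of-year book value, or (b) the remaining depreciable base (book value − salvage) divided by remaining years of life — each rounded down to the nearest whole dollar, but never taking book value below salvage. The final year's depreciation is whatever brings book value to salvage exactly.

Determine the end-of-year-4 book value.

$149,872

Depreciable base = $278,869 − $8,900 = $269,969.
Year 1: DB = ⌊$278,869 × 125%/9⌋ = $38,731; SL = ⌊$269,969/9⌋ = $29,996 → take DB $38,731. Book value $240,138.
Year 2: DB = ⌊$240,138 × 125%/9⌋ = $33,352; SL = ⌊$231,238/8⌋ = $28,904 → take DB $33,352. Book value $206,786.
Year 3: DB = ⌊$206,786 × 125%/9⌋ = $28,720; SL = ⌊$197,886/7⌋ = $28,269 → take DB $28,720. Book value $178,066.
Year 4: DB = ⌊$178,066 × 125%/9⌋ = $24,731; SL = ⌊$169,166/6⌋ = $28,194 → take SL $28,194. Book value $149,872.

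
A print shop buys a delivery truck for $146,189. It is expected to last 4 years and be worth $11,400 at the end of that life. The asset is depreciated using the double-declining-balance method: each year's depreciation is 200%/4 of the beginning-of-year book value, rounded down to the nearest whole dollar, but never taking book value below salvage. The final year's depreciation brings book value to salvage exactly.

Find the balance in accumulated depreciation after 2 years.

$109,641

Depreciable base = $146,189 − $11,400 = $134,789.
Year 1: ⌊$146,189 × 200%/4⌋ = $73,094. Book value $73,095.
Year 2: ⌊$73,095 × 200%/4⌋ = $36,547. Book value $36,548.
Accumulated through year 2 = $146,189 − $36,548 = $109,641.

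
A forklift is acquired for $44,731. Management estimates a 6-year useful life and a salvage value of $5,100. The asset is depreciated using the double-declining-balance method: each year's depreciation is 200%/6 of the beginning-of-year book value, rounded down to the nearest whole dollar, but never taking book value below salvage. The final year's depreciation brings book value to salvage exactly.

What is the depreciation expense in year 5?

Depreciable base = $44,731 − $5,100 = $39,631.
Year 1: ⌊$44,731 × 200%/6⌋ = $14,910. Book value $29,821.
Year 2: ⌊$29,821 × 200%/6⌋ = $9,940. Book value $19,881.
Year 3: ⌊$19,881 × 200%/6⌋ = $6,627. Book value $13,254.
Year 4: ⌊$13,254 × 200%/6⌋ = $4,418. Book value $8,836.
Year 5: ⌊$8,836 × 200%/6⌋ = $2,945. Book value $5,891.

$2,945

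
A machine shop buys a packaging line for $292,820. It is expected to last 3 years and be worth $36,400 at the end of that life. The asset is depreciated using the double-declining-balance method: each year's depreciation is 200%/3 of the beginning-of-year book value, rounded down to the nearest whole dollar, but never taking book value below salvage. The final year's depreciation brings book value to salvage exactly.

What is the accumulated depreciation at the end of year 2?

$256,420

Depreciable base = $292,820 − $36,400 = $256,420.
Year 1: ⌊$292,820 × 200%/3⌋ = $195,213. Book value $97,607.
Year 2: ⌊$97,607 × 200%/3⌋ = $65,071, capped at $61,207. Book value $36,400.
Accumulated through year 2 = $292,820 − $36,400 = $256,420.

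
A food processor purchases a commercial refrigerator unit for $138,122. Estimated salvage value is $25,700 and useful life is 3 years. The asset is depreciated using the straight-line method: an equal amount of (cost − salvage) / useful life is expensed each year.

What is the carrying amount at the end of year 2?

Depreciable base = $138,122 − $25,700 = $112,422.
Annual expense = $112,422 / 3 = $37,474.
End of year 1: book value $100,648.
End of year 2: book value $63,174.

$63,174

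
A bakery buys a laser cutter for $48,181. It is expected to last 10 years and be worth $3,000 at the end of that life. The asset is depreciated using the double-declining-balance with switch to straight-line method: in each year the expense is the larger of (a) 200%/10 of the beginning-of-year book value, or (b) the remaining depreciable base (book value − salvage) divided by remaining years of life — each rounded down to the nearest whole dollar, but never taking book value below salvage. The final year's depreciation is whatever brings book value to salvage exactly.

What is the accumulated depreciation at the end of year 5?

Depreciable base = $48,181 − $3,000 = $45,181.
Year 1: DB = ⌊$48,181 × 200%/10⌋ = $9,636; SL = ⌊$45,181/10⌋ = $4,518 → take DB $9,636. Book value $38,545.
Year 2: DB = ⌊$38,545 × 200%/10⌋ = $7,709; SL = ⌊$35,545/9⌋ = $3,949 → take DB $7,709. Book value $30,836.
Year 3: DB = ⌊$30,836 × 200%/10⌋ = $6,167; SL = ⌊$27,836/8⌋ = $3,479 → take DB $6,167. Book value $24,669.
Year 4: DB = ⌊$24,669 × 200%/10⌋ = $4,933; SL = ⌊$21,669/7⌋ = $3,095 → take DB $4,933. Book value $19,736.
Year 5: DB = ⌊$19,736 × 200%/10⌋ = $3,947; SL = ⌊$16,736/6⌋ = $2,789 → take DB $3,947. Book value $15,789.
Accumulated through year 5 = $48,181 − $15,789 = $32,392.

$32,392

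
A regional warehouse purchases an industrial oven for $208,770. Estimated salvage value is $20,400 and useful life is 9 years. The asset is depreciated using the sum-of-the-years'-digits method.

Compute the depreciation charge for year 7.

Depreciable base = $208,770 − $20,400 = $188,370.
Sum of the years' digits = 9+8+7+6+5+4+3+2+1 = 45.
Year 1: $188,370 × 9/45 = $37,674. Book value $171,096.
Year 2: $188,370 × 8/45 = $33,488. Book value $137,608.
Year 3: $188,370 × 7/45 = $29,302. Book value $108,306.
Year 4: $188,370 × 6/45 = $25,116. Book value $83,190.
Year 5: $188,370 × 5/45 = $20,930. Book value $62,260.
Year 6: $188,370 × 4/45 = $16,744. Book value $45,516.
Year 7: $188,370 × 3/45 = $12,558. Book value $32,958.

$12,558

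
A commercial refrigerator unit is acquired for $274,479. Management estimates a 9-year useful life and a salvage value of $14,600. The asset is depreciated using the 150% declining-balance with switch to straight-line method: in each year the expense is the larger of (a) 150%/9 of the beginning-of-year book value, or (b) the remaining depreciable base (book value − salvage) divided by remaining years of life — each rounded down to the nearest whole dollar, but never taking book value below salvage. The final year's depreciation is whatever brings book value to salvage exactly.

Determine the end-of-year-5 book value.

$108,816

Depreciable base = $274,479 − $14,600 = $259,879.
Year 1: DB = ⌊$274,479 × 150%/9⌋ = $45,746; SL = ⌊$259,879/9⌋ = $28,875 → take DB $45,746. Book value $228,733.
Year 2: DB = ⌊$228,733 × 150%/9⌋ = $38,122; SL = ⌊$214,133/8⌋ = $26,766 → take DB $38,122. Book value $190,611.
Year 3: DB = ⌊$190,611 × 150%/9⌋ = $31,768; SL = ⌊$176,011/7⌋ = $25,144 → take DB $31,768. Book value $158,843.
Year 4: DB = ⌊$158,843 × 150%/9⌋ = $26,473; SL = ⌊$144,243/6⌋ = $24,040 → take DB $26,473. Book value $132,370.
Year 5: DB = ⌊$132,370 × 150%/9⌋ = $22,061; SL = ⌊$117,770/5⌋ = $23,554 → take SL $23,554. Book value $108,816.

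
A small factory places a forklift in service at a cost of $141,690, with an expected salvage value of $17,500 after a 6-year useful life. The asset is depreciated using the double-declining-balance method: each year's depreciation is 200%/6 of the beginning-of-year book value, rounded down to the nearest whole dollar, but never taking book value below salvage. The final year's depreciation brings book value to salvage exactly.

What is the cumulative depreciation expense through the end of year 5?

$123,030

Depreciable base = $141,690 − $17,500 = $124,190.
Year 1: ⌊$141,690 × 200%/6⌋ = $47,230. Book value $94,460.
Year 2: ⌊$94,460 × 200%/6⌋ = $31,486. Book value $62,974.
Year 3: ⌊$62,974 × 200%/6⌋ = $20,991. Book value $41,983.
Year 4: ⌊$41,983 × 200%/6⌋ = $13,994. Book value $27,989.
Year 5: ⌊$27,989 × 200%/6⌋ = $9,329. Book value $18,660.
Accumulated through year 5 = $141,690 − $18,660 = $123,030.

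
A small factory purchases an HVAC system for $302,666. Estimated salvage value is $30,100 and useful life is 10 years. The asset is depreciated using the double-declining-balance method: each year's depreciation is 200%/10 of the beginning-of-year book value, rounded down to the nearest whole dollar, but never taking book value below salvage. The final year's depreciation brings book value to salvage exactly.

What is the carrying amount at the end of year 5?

Depreciable base = $302,666 − $30,100 = $272,566.
Year 1: ⌊$302,666 × 200%/10⌋ = $60,533. Book value $242,133.
Year 2: ⌊$242,133 × 200%/10⌋ = $48,426. Book value $193,707.
Year 3: ⌊$193,707 × 200%/10⌋ = $38,741. Book value $154,966.
Year 4: ⌊$154,966 × 200%/10⌋ = $30,993. Book value $123,973.
Year 5: ⌊$123,973 × 200%/10⌋ = $24,794. Book value $99,179.

$99,179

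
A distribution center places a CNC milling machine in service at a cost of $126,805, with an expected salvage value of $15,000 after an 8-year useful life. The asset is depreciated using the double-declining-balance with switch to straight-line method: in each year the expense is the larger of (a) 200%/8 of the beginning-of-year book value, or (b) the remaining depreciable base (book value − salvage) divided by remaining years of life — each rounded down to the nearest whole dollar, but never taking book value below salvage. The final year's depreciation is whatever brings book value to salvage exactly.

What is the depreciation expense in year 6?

Depreciable base = $126,805 − $15,000 = $111,805.
Year 1: DB = ⌊$126,805 × 200%/8⌋ = $31,701; SL = ⌊$111,805/8⌋ = $13,975 → take DB $31,701. Book value $95,104.
Year 2: DB = ⌊$95,104 × 200%/8⌋ = $23,776; SL = ⌊$80,104/7⌋ = $11,443 → take DB $23,776. Book value $71,328.
Year 3: DB = ⌊$71,328 × 200%/8⌋ = $17,832; SL = ⌊$56,328/6⌋ = $9,388 → take DB $17,832. Book value $53,496.
Year 4: DB = ⌊$53,496 × 200%/8⌋ = $13,374; SL = ⌊$38,496/5⌋ = $7,699 → take DB $13,374. Book value $40,122.
Year 5: DB = ⌊$40,122 × 200%/8⌋ = $10,030; SL = ⌊$25,122/4⌋ = $6,280 → take DB $10,030. Book value $30,092.
Year 6: DB = ⌊$30,092 × 200%/8⌋ = $7,523; SL = ⌊$15,092/3⌋ = $5,030 → take DB $7,523. Book value $22,569.

$7,523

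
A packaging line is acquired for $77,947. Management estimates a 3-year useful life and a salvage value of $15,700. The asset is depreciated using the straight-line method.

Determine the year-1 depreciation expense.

$20,749

Depreciable base = $77,947 − $15,700 = $62,247.
Annual expense = $62,247 / 3 = $20,749.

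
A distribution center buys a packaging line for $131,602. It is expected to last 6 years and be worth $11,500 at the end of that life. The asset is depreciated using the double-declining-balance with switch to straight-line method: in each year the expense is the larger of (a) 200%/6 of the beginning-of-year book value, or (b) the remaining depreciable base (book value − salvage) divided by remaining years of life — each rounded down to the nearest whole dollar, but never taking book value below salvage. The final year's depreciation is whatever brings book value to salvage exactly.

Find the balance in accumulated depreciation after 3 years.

$92,608

Depreciable base = $131,602 − $11,500 = $120,102.
Year 1: DB = ⌊$131,602 × 200%/6⌋ = $43,867; SL = ⌊$120,102/6⌋ = $20,017 → take DB $43,867. Book value $87,735.
Year 2: DB = ⌊$87,735 × 200%/6⌋ = $29,245; SL = ⌊$76,235/5⌋ = $15,247 → take DB $29,245. Book value $58,490.
Year 3: DB = ⌊$58,490 × 200%/6⌋ = $19,496; SL = ⌊$46,990/4⌋ = $11,747 → take DB $19,496. Book value $38,994.
Accumulated through year 3 = $131,602 − $38,994 = $92,608.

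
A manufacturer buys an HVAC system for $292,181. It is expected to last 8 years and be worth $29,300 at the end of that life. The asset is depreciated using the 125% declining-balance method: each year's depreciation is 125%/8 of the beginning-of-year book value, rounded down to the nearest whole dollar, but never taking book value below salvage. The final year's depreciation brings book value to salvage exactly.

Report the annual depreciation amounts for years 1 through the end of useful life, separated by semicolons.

Depreciable base = $292,181 − $29,300 = $262,881.
Year 1: ⌊$292,181 × 125%/8⌋ = $45,653. Book value $246,528.
Year 2: ⌊$246,528 × 125%/8⌋ = $38,520. Book value $208,008.
Year 3: ⌊$208,008 × 125%/8⌋ = $32,501. Book value $175,507.
Year 4: ⌊$175,507 × 125%/8⌋ = $27,422. Book value $148,085.
Year 5: ⌊$148,085 × 125%/8⌋ = $23,138. Book value $124,947.
Year 6: ⌊$124,947 × 125%/8⌋ = $19,522. Book value $105,425.
Year 7: ⌊$105,425 × 125%/8⌋ = $16,472. Book value $88,953.
Year 8 (final): $88,953 − $29,300 = $59,653. Book value $29,300.

$45,653; $38,520; $32,501; $27,422; $23,138; $19,522; $16,472; $59,653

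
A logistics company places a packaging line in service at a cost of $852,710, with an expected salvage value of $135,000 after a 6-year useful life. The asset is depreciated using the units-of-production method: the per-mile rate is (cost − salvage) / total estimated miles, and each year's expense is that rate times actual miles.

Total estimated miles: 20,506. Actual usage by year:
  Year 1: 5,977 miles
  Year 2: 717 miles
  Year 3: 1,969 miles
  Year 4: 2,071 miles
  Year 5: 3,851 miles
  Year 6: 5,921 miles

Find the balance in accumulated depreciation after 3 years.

Depreciable base = $852,710 − $135,000 = $717,710.
Rate = $717,710 / 20,506 miles = $35 per mile.
Year 1: 5,977 × $35 = $209,195. Book value $643,515.
Year 2: 717 × $35 = $25,095. Book value $618,420.
Year 3: 1,969 × $35 = $68,915. Book value $549,505.
Accumulated through year 3 = $852,710 − $549,505 = $303,205.

$303,205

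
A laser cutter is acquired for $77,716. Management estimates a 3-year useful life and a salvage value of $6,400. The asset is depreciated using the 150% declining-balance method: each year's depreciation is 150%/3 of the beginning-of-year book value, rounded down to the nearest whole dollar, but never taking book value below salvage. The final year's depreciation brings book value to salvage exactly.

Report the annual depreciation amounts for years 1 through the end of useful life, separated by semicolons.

$38,858; $19,429; $13,029

Depreciable base = $77,716 − $6,400 = $71,316.
Year 1: ⌊$77,716 × 150%/3⌋ = $38,858. Book value $38,858.
Year 2: ⌊$38,858 × 150%/3⌋ = $19,429. Book value $19,429.
Year 3 (final): $19,429 − $6,400 = $13,029. Book value $6,400.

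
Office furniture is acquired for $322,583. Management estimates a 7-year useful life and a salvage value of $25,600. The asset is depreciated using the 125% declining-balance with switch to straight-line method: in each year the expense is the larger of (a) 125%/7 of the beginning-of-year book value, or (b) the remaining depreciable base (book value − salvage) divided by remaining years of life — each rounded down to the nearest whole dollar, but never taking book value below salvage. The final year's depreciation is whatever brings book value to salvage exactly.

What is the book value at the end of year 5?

Depreciable base = $322,583 − $25,600 = $296,983.
Year 1: DB = ⌊$322,583 × 125%/7⌋ = $57,604; SL = ⌊$296,983/7⌋ = $42,426 → take DB $57,604. Book value $264,979.
Year 2: DB = ⌊$264,979 × 125%/7⌋ = $47,317; SL = ⌊$239,379/6⌋ = $39,896 → take DB $47,317. Book value $217,662.
Year 3: DB = ⌊$217,662 × 125%/7⌋ = $38,868; SL = ⌊$192,062/5⌋ = $38,412 → take DB $38,868. Book value $178,794.
Year 4: DB = ⌊$178,794 × 125%/7⌋ = $31,927; SL = ⌊$153,194/4⌋ = $38,298 → take SL $38,298. Book value $140,496.
Year 5: DB = ⌊$140,496 × 125%/7⌋ = $25,088; SL = ⌊$114,896/3⌋ = $38,298 → take SL $38,298. Book value $102,198.

$102,198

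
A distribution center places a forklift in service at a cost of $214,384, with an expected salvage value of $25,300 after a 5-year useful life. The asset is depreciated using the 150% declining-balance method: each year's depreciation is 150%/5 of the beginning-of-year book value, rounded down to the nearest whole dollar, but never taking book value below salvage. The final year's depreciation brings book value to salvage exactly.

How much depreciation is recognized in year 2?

Depreciable base = $214,384 − $25,300 = $189,084.
Year 1: ⌊$214,384 × 150%/5⌋ = $64,315. Book value $150,069.
Year 2: ⌊$150,069 × 150%/5⌋ = $45,020. Book value $105,049.

$45,020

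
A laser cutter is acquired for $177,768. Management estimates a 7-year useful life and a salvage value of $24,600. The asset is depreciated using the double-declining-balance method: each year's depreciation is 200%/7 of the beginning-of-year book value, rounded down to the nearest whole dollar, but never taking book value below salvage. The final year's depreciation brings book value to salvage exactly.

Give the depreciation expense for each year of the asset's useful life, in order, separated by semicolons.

Depreciable base = $177,768 − $24,600 = $153,168.
Year 1: ⌊$177,768 × 200%/7⌋ = $50,790. Book value $126,978.
Year 2: ⌊$126,978 × 200%/7⌋ = $36,279. Book value $90,699.
Year 3: ⌊$90,699 × 200%/7⌋ = $25,914. Book value $64,785.
Year 4: ⌊$64,785 × 200%/7⌋ = $18,510. Book value $46,275.
Year 5: ⌊$46,275 × 200%/7⌋ = $13,221. Book value $33,054.
Year 6: ⌊$33,054 × 200%/7⌋ = $9,444, capped at $8,454. Book value $24,600.
Year 7 (final): $24,600 − $24,600 = $0. Book value $24,600.

$50,790; $36,279; $25,914; $18,510; $13,221; $8,454; $0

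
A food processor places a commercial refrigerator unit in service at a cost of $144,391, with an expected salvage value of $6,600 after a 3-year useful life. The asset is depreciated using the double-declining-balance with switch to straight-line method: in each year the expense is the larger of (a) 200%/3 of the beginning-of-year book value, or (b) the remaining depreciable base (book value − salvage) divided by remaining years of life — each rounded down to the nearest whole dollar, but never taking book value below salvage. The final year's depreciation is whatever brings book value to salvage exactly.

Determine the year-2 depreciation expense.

$32,087

Depreciable base = $144,391 − $6,600 = $137,791.
Year 1: DB = ⌊$144,391 × 200%/3⌋ = $96,260; SL = ⌊$137,791/3⌋ = $45,930 → take DB $96,260. Book value $48,131.
Year 2: DB = ⌊$48,131 × 200%/3⌋ = $32,087; SL = ⌊$41,531/2⌋ = $20,765 → take DB $32,087. Book value $16,044.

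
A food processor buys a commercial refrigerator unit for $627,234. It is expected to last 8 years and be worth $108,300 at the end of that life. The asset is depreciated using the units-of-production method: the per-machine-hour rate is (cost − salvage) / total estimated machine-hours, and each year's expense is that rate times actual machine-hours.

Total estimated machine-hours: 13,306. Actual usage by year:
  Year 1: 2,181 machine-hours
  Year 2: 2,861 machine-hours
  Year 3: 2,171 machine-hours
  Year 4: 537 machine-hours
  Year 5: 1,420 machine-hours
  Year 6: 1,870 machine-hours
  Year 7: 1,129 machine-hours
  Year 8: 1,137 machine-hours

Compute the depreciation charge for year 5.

$55,380

Depreciable base = $627,234 − $108,300 = $518,934.
Rate = $518,934 / 13,306 machine-hours = $39 per machine-hour.
Year 1: 2,181 × $39 = $85,059. Book value $542,175.
Year 2: 2,861 × $39 = $111,579. Book value $430,596.
Year 3: 2,171 × $39 = $84,669. Book value $345,927.
Year 4: 537 × $39 = $20,943. Book value $324,984.
Year 5: 1,420 × $39 = $55,380. Book value $269,604.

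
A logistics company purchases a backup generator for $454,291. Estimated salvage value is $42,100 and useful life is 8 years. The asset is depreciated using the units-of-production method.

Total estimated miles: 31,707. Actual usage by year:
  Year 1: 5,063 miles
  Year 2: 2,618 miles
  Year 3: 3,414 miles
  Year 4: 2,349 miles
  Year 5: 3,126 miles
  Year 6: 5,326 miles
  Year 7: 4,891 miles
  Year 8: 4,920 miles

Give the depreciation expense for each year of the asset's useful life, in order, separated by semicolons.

$65,819; $34,034; $44,382; $30,537; $40,638; $69,238; $63,583; $63,960

Depreciable base = $454,291 − $42,100 = $412,191.
Rate = $412,191 / 31,707 miles = $13 per mile.
Year 1: 5,063 × $13 = $65,819. Book value $388,472.
Year 2: 2,618 × $13 = $34,034. Book value $354,438.
Year 3: 3,414 × $13 = $44,382. Book value $310,056.
Year 4: 2,349 × $13 = $30,537. Book value $279,519.
Year 5: 3,126 × $13 = $40,638. Book value $238,881.
Year 6: 5,326 × $13 = $69,238. Book value $169,643.
Year 7: 4,891 × $13 = $63,583. Book value $106,060.
Year 8: 4,920 × $13 = $63,960. Book value $42,100.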